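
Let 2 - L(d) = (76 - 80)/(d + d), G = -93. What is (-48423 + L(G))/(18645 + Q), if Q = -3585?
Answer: -900631/280116 ≈ -3.2152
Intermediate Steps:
L(d) = 2 + 2/d (L(d) = 2 - (76 - 80)/(d + d) = 2 - (-4)/(2*d) = 2 - (-4)*1/(2*d) = 2 - (-2)/d = 2 + 2/d)
(-48423 + L(G))/(18645 + Q) = (-48423 + (2 + 2/(-93)))/(18645 - 3585) = (-48423 + (2 + 2*(-1/93)))/15060 = (-48423 + (2 - 2/93))*(1/15060) = (-48423 + 184/93)*(1/15060) = -4503155/93*1/15060 = -900631/280116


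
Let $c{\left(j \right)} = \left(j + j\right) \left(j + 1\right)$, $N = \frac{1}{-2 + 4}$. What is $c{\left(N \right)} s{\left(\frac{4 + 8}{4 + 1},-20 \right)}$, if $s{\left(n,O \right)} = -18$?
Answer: $-27$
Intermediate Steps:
$N = \frac{1}{2} \approx 0.5$
$c{\left(j \right)} = 2 j \left(1 + j\right)$
$c{\left(N \right)} s{\left(\frac{4 + 8}{4 + 1},-20 \right)} = 2 \cdot \frac{1}{2} \left(1 + \frac{1}{2}\right) \left(-18\right) = 2 \cdot \frac{1}{2} \cdot \frac{3}{2} \left(-18\right) = \frac{3}{2} \left(-18\right) = -27$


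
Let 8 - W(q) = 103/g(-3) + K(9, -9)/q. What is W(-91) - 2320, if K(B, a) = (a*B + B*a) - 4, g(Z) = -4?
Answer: -832859/364 ≈ -2288.1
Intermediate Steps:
K(B, a) = -4 + 2*B*a (K(B, a) = (B*a + B*a) - 4 = 2*B*a - 4 = -4 + 2*B*a)
W(q) = 135/4 + 166/q (W(q) = 8 - (103/(-4) + (-4 + 2*9*(-9))/q) = 8 - (103*(-1/4) + (-4 - 162)/q) = 8 - (-103/4 - 166/q) = 8 + (103/4 + 166/q) = 135/4 + 166/q)
W(-91) - 2320 = (135/4 + 166/(-91)) - 2320 = (135/4 + 166*(-1/91)) - 2320 = (135/4 - 166/91) - 2320 = 11621/364 - 2320 = -832859/364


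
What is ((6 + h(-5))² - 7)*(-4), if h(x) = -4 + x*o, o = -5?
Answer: -2888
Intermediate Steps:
h(x) = -4 - 5*x (h(x) = -4 + x*(-5) = -4 - 5*x)
((6 + h(-5))² - 7)*(-4) = ((6 + (-4 - 5*(-5)))² - 7)*(-4) = ((6 + (-4 + 25))² - 7)*(-4) = ((6 + 21)² - 7)*(-4) = (27² - 7)*(-4) = (729 - 7)*(-4) = 722*(-4) = -2888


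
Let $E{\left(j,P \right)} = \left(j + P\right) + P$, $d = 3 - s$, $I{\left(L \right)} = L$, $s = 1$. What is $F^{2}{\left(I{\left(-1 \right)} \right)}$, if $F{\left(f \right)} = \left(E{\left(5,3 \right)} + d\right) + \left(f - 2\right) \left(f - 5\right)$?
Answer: $961$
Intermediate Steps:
$d = 2$ ($d = 3 - 1 = 2$)
$E{\left(j,P \right)} = j + 2 P$ ($E{\left(j,P \right)} = \left(P + j\right) + P = j + 2 P$)
$F{\left(f \right)} = 13 + \left(-5 + f\right) \left(-2 + f\right)$ ($F{\left(f \right)} = \left(\left(5 + 2 \cdot 3\right) + 2\right) + \left(f - 2\right) \left(f - 5\right) = \left(\left(5 + 6\right) + 2\right) + \left(-2 + f\right) \left(-5 + f\right) = \left(11 + 2\right) + \left(-5 + f\right) \left(-2 + f\right) = 13 + \left(-5 + f\right) \left(-2 + f\right)$)
$F^{2}{\left(I{\left(-1 \right)} \right)} = \left(23 + \left(-1\right)^{2} - -7\right)^{2} = \left(23 + 1 + 7\right)^{2} = 31^{2} = 961$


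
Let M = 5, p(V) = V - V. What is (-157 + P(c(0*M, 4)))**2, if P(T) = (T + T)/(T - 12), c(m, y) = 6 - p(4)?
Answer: 25281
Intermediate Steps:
p(V) = 0
c(m, y) = 6 (c(m, y) = 6 - 1*0 = 6 + 0 = 6)
P(T) = 2*T/(-12 + T) (P(T) = (2*T)/(-12 + T) = 2*T/(-12 + T))
(-157 + P(c(0*M, 4)))**2 = (-157 + 2*6/(-12 + 6))**2 = (-157 + 2*6/(-6))**2 = (-157 + 2*6*(-1/6))**2 = (-157 - 2)**2 = (-159)**2 = 25281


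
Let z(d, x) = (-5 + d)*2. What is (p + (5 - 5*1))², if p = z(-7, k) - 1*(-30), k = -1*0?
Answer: 36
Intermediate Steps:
k = 0
z(d, x) = -10 + 2*d
p = 6 (p = (-10 + 2*(-7)) - 1*(-30) = (-10 - 14) + 30 = -24 + 30 = 6)
(p + (5 - 5*1))² = (6 + (5 - 5*1))² = (6 + (5 - 5))² = (6 + 0)² = 6² = 36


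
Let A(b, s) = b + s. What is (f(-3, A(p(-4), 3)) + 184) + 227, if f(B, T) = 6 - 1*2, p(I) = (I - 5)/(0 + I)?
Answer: 415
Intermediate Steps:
p(I) = (-5 + I)/I
f(B, T) = 4 (f(B, T) = 6 - 2 = 4)
(f(-3, A(p(-4), 3)) + 184) + 227 = (4 + 184) + 227 = 188 + 227 = 415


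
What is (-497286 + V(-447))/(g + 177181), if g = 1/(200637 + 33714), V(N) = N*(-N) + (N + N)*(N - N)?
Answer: -23337844335/5931792076 ≈ -3.9344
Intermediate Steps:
V(N) = -N**2 (V(N) = -N**2 + (2*N)*0 = -N**2 + 0 = -N**2)
g = 1/234351 ≈ 4.2671e-6
(-497286 + V(-447))/(g + 177181) = (-497286 - 1*(-447)**2)/(1/234351 + 177181) = (-497286 - 1*199809)/(41522544532/234351) = (-497286 - 199809)*(234351/41522544532) = -697095*234351/41522544532 = -23337844335/5931792076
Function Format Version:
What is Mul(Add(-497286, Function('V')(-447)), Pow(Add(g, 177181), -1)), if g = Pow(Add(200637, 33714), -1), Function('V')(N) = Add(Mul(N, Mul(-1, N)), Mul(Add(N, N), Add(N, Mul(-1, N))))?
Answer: Rational(-23337844335, 5931792076) ≈ -3.9344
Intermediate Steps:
Function('V')(N) = Mul(-1, Pow(N, 2)) (Function('V')(N) = Add(Mul(-1, Pow(N, 2)), Mul(Mul(2, N), 0)) = Add(Mul(-1, Pow(N, 2)), 0) = Mul(-1, Pow(N, 2)))
g = Rational(1, 234351) (g = Pow(234351, -1) = Rational(1, 234351) ≈ 4.2671e-6)
Mul(Add(-497286, Function('V')(-447)), Pow(Add(g, 177181), -1)) = Mul(Add(-497286, Mul(-1, Pow(-447, 2))), Pow(Add(Rational(1, 234351), 177181), -1)) = Mul(Add(-497286, Mul(-1, 199809)), Pow(Rational(41522544532, 234351), -1)) = Mul(Add(-497286, -199809), Rational(234351, 41522544532)) = Mul(-697095, Rational(234351, 41522544532)) = Rational(-23337844335, 5931792076)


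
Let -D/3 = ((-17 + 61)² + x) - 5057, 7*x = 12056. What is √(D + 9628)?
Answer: √677383/7 ≈ 117.58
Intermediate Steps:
x = 12056/7 (x = (⅐)*12056 = 12056/7 ≈ 1722.3)
D = 29373/7 (D = -3*(((-17 + 61)² + 12056/7) - 5057) = -3*((44² + 12056/7) - 5057) = -3*((1936 + 12056/7) - 5057) = -3*(25608/7 - 5057) = -3*(-9791/7) = 29373/7 ≈ 4196.1)
√(D + 9628) = √(29373/7 + 9628) = √(96769/7) = √677383/7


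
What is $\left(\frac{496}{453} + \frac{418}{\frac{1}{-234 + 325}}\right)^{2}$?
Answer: $\frac{296931829524100}{205209} \approx 1.447 \cdot 10^{9}$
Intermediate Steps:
$\left(\frac{496}{453} + \frac{418}{\frac{1}{-234 + 325}}\right)^{2} = \left(496 \cdot \frac{1}{453} + \frac{418}{\frac{1}{91}}\right)^{2} = \left(\frac{496}{453} + 418 \frac{1}{\frac{1}{91}}\right)^{2} = \left(\frac{496}{453} + 418 \cdot 91\right)^{2} = \left(\frac{496}{453} + 38038\right)^{2} = \left(\frac{17231710}{453}\right)^{2} = \frac{296931829524100}{205209}$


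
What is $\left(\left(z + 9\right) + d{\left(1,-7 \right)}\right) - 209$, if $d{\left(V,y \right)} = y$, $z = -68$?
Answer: $-275$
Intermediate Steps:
$\left(\left(z + 9\right) + d{\left(1,-7 \right)}\right) - 209 = \left(\left(-68 + 9\right) - 7\right) - 209 = \left(-59 - 7\right) - 209 = -66 - 209 = -275$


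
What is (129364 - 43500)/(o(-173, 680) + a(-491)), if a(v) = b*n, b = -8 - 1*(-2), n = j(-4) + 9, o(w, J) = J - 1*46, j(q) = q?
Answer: 21466/151 ≈ 142.16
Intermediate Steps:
o(w, J) = -46 + J (o(w, J) = J - 46 = -46 + J)
n = 5 (n = -4 + 9 = 5)
b = -6 (b = -8 + 2 = -6)
a(v) = -30 (a(v) = -6*5 = -30)
(129364 - 43500)/(o(-173, 680) + a(-491)) = (129364 - 43500)/((-46 + 680) - 30) = 85864/(634 - 30) = 85864/604 = 85864*(1/604) = 21466/151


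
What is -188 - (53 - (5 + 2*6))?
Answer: -224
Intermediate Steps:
-188 - (53 - (5 + 2*6)) = -188 - (53 - (5 + 12)) = -188 - (53 - 1*17) = -188 - (53 - 17) = -188 - 1*36 = -188 - 36 = -224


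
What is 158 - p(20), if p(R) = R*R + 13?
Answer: -255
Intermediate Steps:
p(R) = 13 + R² (p(R) = R² + 13 = 13 + R²)
158 - p(20) = 158 - (13 + 20²) = 158 - (13 + 400) = 158 - 1*413 = 158 - 413 = -255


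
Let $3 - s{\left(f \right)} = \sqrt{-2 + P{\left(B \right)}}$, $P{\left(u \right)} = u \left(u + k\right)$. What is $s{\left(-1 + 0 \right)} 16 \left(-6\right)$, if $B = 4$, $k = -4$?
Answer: $-288 + 96 i \sqrt{2} \approx -288.0 + 135.76 i$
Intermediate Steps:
$P{\left(u \right)} = u \left(-4 + u\right)$ ($P{\left(u \right)} = u \left(u - 4\right) = u \left(-4 + u\right)$)
$s{\left(f \right)} = 3 - i \sqrt{2}$ ($s{\left(f \right)} = 3 - \sqrt{-2 + 4 \left(-4 + 4\right)} = 3 - \sqrt{-2 + 4 \cdot 0} = 3 - \sqrt{-2 + 0} = 3 - \sqrt{-2} = 3 - i \sqrt{2}$)
$s{\left(-1 + 0 \right)} 16 \left(-6\right) = \left(3 - i \sqrt{2}\right) 16 \left(-6\right) = \left(48 - 16 i \sqrt{2}\right) \left(-6\right) = -288 + 96 i \sqrt{2}$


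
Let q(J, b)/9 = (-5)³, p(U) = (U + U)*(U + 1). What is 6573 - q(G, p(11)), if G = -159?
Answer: 7698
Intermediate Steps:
p(U) = 2*U*(1 + U) (p(U) = (2*U)*(1 + U) = 2*U*(1 + U))
q(J, b) = -1125 (q(J, b) = 9*(-5)³ = 9*(-125) = -1125)
6573 - q(G, p(11)) = 6573 - 1*(-1125) = 6573 + 1125 = 7698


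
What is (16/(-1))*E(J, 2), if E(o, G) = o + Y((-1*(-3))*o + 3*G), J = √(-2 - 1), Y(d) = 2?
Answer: -32 - 16*I*√3 ≈ -32.0 - 27.713*I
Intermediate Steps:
J = I*√3 (J = √(-3) = I*√3 ≈ 1.732*I)
E(o, G) = 2 + o (E(o, G) = o + 2 = 2 + o)
(16/(-1))*E(J, 2) = (16/(-1))*(2 + I*√3) = (16*(-1))*(2 + I*√3) = -16*(2 + I*√3) = -32 - 16*I*√3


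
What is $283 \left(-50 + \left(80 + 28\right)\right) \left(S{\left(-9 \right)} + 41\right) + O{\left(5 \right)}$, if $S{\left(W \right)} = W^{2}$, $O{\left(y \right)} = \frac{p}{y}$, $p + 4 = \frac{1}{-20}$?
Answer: $\frac{200250719}{100} \approx 2.0025 \cdot 10^{6}$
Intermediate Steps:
$p = - \frac{81}{20}$ ($p = -4 + \frac{1}{-20} = -4 - \frac{1}{20} = - \frac{81}{20} \approx -4.05$)
$O{\left(y \right)} = - \frac{81}{20 y}$
$283 \left(-50 + \left(80 + 28\right)\right) \left(S{\left(-9 \right)} + 41\right) + O{\left(5 \right)} = 283 \left(-50 + \left(80 + 28\right)\right) \left(\left(-9\right)^{2} + 41\right) - \frac{81}{20 \cdot 5} = 283 \left(-50 + 108\right) \left(81 + 41\right) - \frac{81}{100} = 283 \cdot 58 \cdot 122 - \frac{81}{100} = 283 \cdot 7076 - \frac{81}{100} = 2002508 - \frac{81}{100} = \frac{200250719}{100}$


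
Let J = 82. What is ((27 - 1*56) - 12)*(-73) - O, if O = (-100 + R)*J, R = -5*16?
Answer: 17753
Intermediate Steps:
R = -80
O = -14760 (O = (-100 - 80)*82 = -180*82 = -14760)
((27 - 1*56) - 12)*(-73) - O = ((27 - 1*56) - 12)*(-73) - 1*(-14760) = ((27 - 56) - 12)*(-73) + 14760 = (-29 - 12)*(-73) + 14760 = -41*(-73) + 14760 = 2993 + 14760 = 17753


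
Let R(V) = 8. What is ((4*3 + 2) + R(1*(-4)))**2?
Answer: 484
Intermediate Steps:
((4*3 + 2) + R(1*(-4)))**2 = ((4*3 + 2) + 8)**2 = ((12 + 2) + 8)**2 = (14 + 8)**2 = 22**2 = 484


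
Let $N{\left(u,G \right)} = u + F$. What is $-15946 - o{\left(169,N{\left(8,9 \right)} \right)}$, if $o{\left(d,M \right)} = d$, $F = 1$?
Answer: $-16115$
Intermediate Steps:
$N{\left(u,G \right)} = 1 + u$ ($N{\left(u,G \right)} = u + 1 = 1 + u$)
$-15946 - o{\left(169,N{\left(8,9 \right)} \right)} = -15946 - 169 = -16115$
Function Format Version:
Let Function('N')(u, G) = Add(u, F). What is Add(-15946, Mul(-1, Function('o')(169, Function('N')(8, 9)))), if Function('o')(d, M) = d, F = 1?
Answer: -16115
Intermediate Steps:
Function('N')(u, G) = Add(1, u) (Function('N')(u, G) = Add(u, 1) = Add(1, u))
Add(-15946, Mul(-1, Function('o')(169, Function('N')(8, 9)))) = Add(-15946, Mul(-1, 169)) = Add(-15946, -169) = -16115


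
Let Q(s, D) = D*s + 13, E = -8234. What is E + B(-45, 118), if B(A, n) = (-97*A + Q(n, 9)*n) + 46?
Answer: 123027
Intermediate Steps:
Q(s, D) = 13 + D*s
B(A, n) = 46 - 97*A + n*(13 + 9*n) (B(A, n) = (-97*A + (13 + 9*n)*n) + 46 = (-97*A + n*(13 + 9*n)) + 46 = 46 - 97*A + n*(13 + 9*n))
E + B(-45, 118) = -8234 + (46 - 97*(-45) + 118*(13 + 9*118)) = -8234 + (46 + 4365 + 118*(13 + 1062)) = -8234 + (46 + 4365 + 118*1075) = -8234 + (46 + 4365 + 126850) = -8234 + 131261 = 123027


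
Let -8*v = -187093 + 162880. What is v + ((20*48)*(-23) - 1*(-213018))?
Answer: 1551717/8 ≈ 1.9396e+5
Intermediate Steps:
v = 24213/8 (v = -(-187093 + 162880)/8 = -⅛*(-24213) = 24213/8 ≈ 3026.6)
v + ((20*48)*(-23) - 1*(-213018)) = 24213/8 + ((20*48)*(-23) - 1*(-213018)) = 24213/8 + (960*(-23) + 213018) = 24213/8 + (-22080 + 213018) = 24213/8 + 190938 = 1551717/8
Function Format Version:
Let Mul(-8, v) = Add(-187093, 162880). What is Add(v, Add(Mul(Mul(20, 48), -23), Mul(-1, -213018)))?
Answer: Rational(1551717, 8) ≈ 1.9396e+5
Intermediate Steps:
v = Rational(24213, 8) (v = Mul(Rational(-1, 8), Add(-187093, 162880)) = Mul(Rational(-1, 8), -24213) = Rational(24213, 8) ≈ 3026.6)
Add(v, Add(Mul(Mul(20, 48), -23), Mul(-1, -213018))) = Add(Rational(24213, 8), Add(Mul(Mul(20, 48), -23), Mul(-1, -213018))) = Add(Rational(24213, 8), Add(Mul(960, -23), 213018)) = Add(Rational(24213, 8), Add(-22080, 213018)) = Add(Rational(24213, 8), 190938) = Rational(1551717, 8)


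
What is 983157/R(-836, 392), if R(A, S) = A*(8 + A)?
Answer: 327719/230736 ≈ 1.4203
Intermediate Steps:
983157/R(-836, 392) = 983157/((-836*(8 - 836))) = 983157/((-836*(-828))) = 983157/692208 = 983157*(1/692208) = 327719/230736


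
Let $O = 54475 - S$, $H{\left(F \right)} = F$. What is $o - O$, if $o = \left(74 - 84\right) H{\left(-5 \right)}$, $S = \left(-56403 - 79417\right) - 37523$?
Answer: $-227768$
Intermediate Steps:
$S = -173343$ ($S = -135820 - 37523 = -173343$)
$O = 227818$ ($O = 54475 - -173343 = 54475 + 173343 = 227818$)
$o = 50$ ($o = \left(74 - 84\right) \left(-5\right) = \left(-10\right) \left(-5\right) = 50$)
$o - O = 50 - 227818 = -227768$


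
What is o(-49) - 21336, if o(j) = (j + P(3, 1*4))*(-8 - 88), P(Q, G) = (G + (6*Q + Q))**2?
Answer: -76632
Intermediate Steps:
P(Q, G) = (G + 7*Q)**2
o(j) = -60000 - 96*j (o(j) = (j + (1*4 + 7*3)**2)*(-8 - 88) = (j + (4 + 21)**2)*(-96) = (j + 25**2)*(-96) = (j + 625)*(-96) = (625 + j)*(-96) = -60000 - 96*j)
o(-49) - 21336 = (-60000 - 96*(-49)) - 21336 = (-60000 + 4704) - 21336 = -55296 - 21336 = -76632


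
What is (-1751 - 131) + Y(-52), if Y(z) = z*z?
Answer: 822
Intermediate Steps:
Y(z) = z²
(-1751 - 131) + Y(-52) = (-1751 - 131) + (-52)² = -1882 + 2704 = 822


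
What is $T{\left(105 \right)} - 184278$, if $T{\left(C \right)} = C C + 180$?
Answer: $-173073$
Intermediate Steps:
$T{\left(C \right)} = 180 + C^{2}$ ($T{\left(C \right)} = C^{2} + 180 = 180 + C^{2}$)
$T{\left(105 \right)} - 184278 = \left(180 + 105^{2}\right) - 184278 = \left(180 + 11025\right) - 184278 = 11205 - 184278 = -173073$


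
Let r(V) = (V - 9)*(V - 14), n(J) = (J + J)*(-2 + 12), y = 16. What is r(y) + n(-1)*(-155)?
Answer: 3114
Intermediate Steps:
n(J) = 20*J (n(J) = (2*J)*10 = 20*J)
r(V) = (-14 + V)*(-9 + V) (r(V) = (-9 + V)*(-14 + V) = (-14 + V)*(-9 + V))
r(y) + n(-1)*(-155) = (126 + 16**2 - 23*16) + (20*(-1))*(-155) = (126 + 256 - 368) - 20*(-155) = 14 + 3100 = 3114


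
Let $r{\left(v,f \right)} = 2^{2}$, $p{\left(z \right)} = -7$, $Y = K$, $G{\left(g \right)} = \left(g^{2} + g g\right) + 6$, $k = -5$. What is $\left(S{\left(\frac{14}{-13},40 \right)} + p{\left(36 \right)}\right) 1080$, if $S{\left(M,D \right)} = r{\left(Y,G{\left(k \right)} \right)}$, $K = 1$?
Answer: $-3240$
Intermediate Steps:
$G{\left(g \right)} = 6 + 2 g^{2}$ ($G{\left(g \right)} = \left(g^{2} + g^{2}\right) + 6 = 2 g^{2} + 6 = 6 + 2 g^{2}$)
$Y = 1$
$r{\left(v,f \right)} = 4$
$S{\left(M,D \right)} = 4$
$\left(S{\left(\frac{14}{-13},40 \right)} + p{\left(36 \right)}\right) 1080 = \left(4 - 7\right) 1080 = \left(-3\right) 1080 = -3240$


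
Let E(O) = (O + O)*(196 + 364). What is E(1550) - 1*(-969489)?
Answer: 2705489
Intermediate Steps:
E(O) = 1120*O (E(O) = (2*O)*560 = 1120*O)
E(1550) - 1*(-969489) = 1120*1550 - 1*(-969489) = 1736000 + 969489 = 2705489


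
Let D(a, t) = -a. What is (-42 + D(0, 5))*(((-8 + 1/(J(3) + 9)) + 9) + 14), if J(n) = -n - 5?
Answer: -672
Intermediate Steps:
J(n) = -5 - n
(-42 + D(0, 5))*(((-8 + 1/(J(3) + 9)) + 9) + 14) = (-42 - 1*0)*(((-8 + 1/((-5 - 1*3) + 9)) + 9) + 14) = (-42 + 0)*(((-8 + 1/((-5 - 3) + 9)) + 9) + 14) = -42*(((-8 + 1/(-8 + 9)) + 9) + 14) = -42*(((-8 + 1/1) + 9) + 14) = -42*(((-8 + 1) + 9) + 14) = -42*((-7 + 9) + 14) = -42*(2 + 14) = -42*16 = -672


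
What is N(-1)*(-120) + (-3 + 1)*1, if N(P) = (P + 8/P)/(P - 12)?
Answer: -1106/13 ≈ -85.077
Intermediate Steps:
N(P) = (P + 8/P)/(-12 + P)
N(-1)*(-120) + (-3 + 1)*1 = ((8 + (-1)²)/((-1)*(-12 - 1)))*(-120) + (-3 + 1)*1 = -1*(8 + 1)/(-13)*(-120) - 2*1 = -1*(-1/13)*9*(-120) - 2 = (9/13)*(-120) - 2 = -1080/13 - 2 = -1106/13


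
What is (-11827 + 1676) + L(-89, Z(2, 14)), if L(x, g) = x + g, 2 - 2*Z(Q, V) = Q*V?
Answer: -10253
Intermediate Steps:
Z(Q, V) = 1 - Q*V/2
L(x, g) = g + x
(-11827 + 1676) + L(-89, Z(2, 14)) = (-11827 + 1676) + ((1 - 1/2*2*14) - 89) = -10151 + ((1 - 14) - 89) = -10151 + (-13 - 89) = -10151 - 102 = -10253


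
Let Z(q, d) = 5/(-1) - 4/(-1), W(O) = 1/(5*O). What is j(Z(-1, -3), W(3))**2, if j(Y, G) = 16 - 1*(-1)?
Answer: 289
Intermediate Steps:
W(O) = 1/(5*O)
Z(q, d) = -1 (Z(q, d) = 5*(-1) - 4*(-1) = -5 + 4 = -1)
j(Y, G) = 17 (j(Y, G) = 16 + 1 = 17)
j(Z(-1, -3), W(3))**2 = 17**2 = 289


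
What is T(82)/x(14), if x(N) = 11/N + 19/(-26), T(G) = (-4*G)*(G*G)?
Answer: -200697952/5 ≈ -4.0140e+7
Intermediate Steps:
T(G) = -4*G³ (T(G) = (-4*G)*G² = -4*G³)
x(N) = -19/26 + 11/N (x(N) = 11/N + 19*(-1/26) = 11/N - 19/26 = -19/26 + 11/N)
T(82)/x(14) = (-4*82³)/(-19/26 + 11/14) = (-4*551368)/(-19/26 + 11*(1/14)) = -2205472/(-19/26 + 11/14) = -2205472/5/91 = -2205472*91/5 = -200697952/5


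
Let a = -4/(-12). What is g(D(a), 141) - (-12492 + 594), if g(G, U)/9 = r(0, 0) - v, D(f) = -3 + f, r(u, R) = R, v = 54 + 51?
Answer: 10953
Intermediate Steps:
v = 105
a = ⅓ (a = -4*(-1/12) = ⅓ ≈ 0.33333)
g(G, U) = -945 (g(G, U) = 9*(0 - 1*105) = 9*(0 - 105) = 9*(-105) = -945)
g(D(a), 141) - (-12492 + 594) = -945 - (-12492 + 594) = -945 - 1*(-11898) = -945 + 11898 = 10953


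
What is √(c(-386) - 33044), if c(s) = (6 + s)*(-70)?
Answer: 6*I*√179 ≈ 80.275*I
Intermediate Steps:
c(s) = -420 - 70*s
√(c(-386) - 33044) = √((-420 - 70*(-386)) - 33044) = √((-420 + 27020) - 33044) = √(26600 - 33044) = √(-6444) = 6*I*√179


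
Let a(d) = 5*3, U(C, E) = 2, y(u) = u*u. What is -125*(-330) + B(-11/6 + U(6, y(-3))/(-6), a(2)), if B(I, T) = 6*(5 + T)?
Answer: 41370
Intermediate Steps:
y(u) = u**2
a(d) = 15
B(I, T) = 30 + 6*T
-125*(-330) + B(-11/6 + U(6, y(-3))/(-6), a(2)) = -125*(-330) + (30 + 6*15) = 41250 + (30 + 90) = 41250 + 120 = 41370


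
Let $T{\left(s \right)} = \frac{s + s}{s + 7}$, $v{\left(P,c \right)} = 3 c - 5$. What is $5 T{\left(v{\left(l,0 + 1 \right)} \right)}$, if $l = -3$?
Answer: $-4$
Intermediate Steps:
$v{\left(P,c \right)} = -5 + 3 c$
$T{\left(s \right)} = \frac{2 s}{7 + s}$
$5 T{\left(v{\left(l,0 + 1 \right)} \right)} = 5 \frac{2 \left(-5 + 3 \left(0 + 1\right)\right)}{7 - \left(5 - 3 \left(0 + 1\right)\right)} = 5 \frac{2 \left(-5 + 3 \cdot 1\right)}{7 + \left(-5 + 3 \cdot 1\right)} = 5 \frac{2 \left(-5 + 3\right)}{7 + \left(-5 + 3\right)} = 5 \cdot 2 \left(-2\right) \frac{1}{7 - 2} = 5 \cdot 2 \left(-2\right) \frac{1}{5} = 5 \left(- \frac{4}{5}\right) = -4$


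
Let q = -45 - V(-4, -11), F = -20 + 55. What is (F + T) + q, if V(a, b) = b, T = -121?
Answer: -120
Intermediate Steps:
F = 35
q = -34 (q = -45 - 1*(-11) = -45 + 11 = -34)
(F + T) + q = (35 - 121) - 34 = -86 - 34 = -120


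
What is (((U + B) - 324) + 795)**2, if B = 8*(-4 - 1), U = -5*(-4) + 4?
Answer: 207025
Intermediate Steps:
U = 24 (U = 20 + 4 = 24)
B = -40 (B = 8*(-5) = -40)
(((U + B) - 324) + 795)**2 = (((24 - 40) - 324) + 795)**2 = ((-16 - 324) + 795)**2 = (-340 + 795)**2 = 455**2 = 207025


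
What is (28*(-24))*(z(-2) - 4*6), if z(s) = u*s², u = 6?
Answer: 0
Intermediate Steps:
z(s) = 6*s²
(28*(-24))*(z(-2) - 4*6) = (28*(-24))*(6*(-2)² - 4*6) = -672*(6*4 - 24) = -672*(24 - 24) = -672*0 = 0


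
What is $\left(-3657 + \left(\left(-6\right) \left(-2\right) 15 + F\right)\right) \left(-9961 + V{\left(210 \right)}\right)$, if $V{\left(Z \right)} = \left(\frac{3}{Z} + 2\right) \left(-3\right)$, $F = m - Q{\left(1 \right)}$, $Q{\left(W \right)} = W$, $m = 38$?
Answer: $\frac{240006392}{7} \approx 3.4287 \cdot 10^{7}$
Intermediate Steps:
$F = 37$ ($F = 38 - 1 = 37$)
$V{\left(Z \right)} = -6 - \frac{9}{Z}$ ($V{\left(Z \right)} = \left(2 + \frac{3}{Z}\right) \left(-3\right) = -6 - \frac{9}{Z}$)
$\left(-3657 + \left(\left(-6\right) \left(-2\right) 15 + F\right)\right) \left(-9961 + V{\left(210 \right)}\right) = \left(-3657 + \left(\left(-6\right) \left(-2\right) 15 + 37\right)\right) \left(-9961 - \left(6 + \frac{9}{210}\right)\right) = \left(-3657 + \left(12 \cdot 15 + 37\right)\right) \left(-9961 - \frac{423}{70}\right) = \left(-3657 + \left(180 + 37\right)\right) \left(-9961 - \frac{423}{70}\right) = \left(-3657 + 217\right) \left(-9961 - \frac{423}{70}\right) = \left(-3440\right) \left(- \frac{697693}{70}\right) = \frac{240006392}{7}$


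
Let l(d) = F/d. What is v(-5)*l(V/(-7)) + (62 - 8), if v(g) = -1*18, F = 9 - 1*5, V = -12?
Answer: 12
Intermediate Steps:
F = 4 (F = 9 - 5 = 4)
l(d) = 4/d
v(g) = -18
v(-5)*l(V/(-7)) + (62 - 8) = -72/((-12/(-7))) + (62 - 8) = -72/((-12*(-1/7))) + 54 = -72/12/7 + 54 = -72*7/12 + 54 = -18*7/3 + 54 = -42 + 54 = 12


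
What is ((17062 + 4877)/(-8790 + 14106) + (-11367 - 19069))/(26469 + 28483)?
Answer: -53925279/97374944 ≈ -0.55379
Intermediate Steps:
((17062 + 4877)/(-8790 + 14106) + (-11367 - 19069))/(26469 + 28483) = (21939/5316 - 30436)/54952 = (21939*(1/5316) - 30436)*(1/54952) = (7313/1772 - 30436)*(1/54952) = -53925279/1772*1/54952 = -53925279/97374944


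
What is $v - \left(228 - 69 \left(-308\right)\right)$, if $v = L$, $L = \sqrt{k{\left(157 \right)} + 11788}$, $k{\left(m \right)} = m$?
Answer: $-21480 + \sqrt{11945} \approx -21371.0$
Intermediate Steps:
$L = \sqrt{11945}$ ($L = \sqrt{157 + 11788} = \sqrt{11945} \approx 109.29$)
$v = \sqrt{11945} \approx 109.29$
$v - \left(228 - 69 \left(-308\right)\right) = \sqrt{11945} - \left(228 - 69 \left(-308\right)\right) = \sqrt{11945} - \left(228 - -21252\right) = \sqrt{11945} - \left(228 + 21252\right) = \sqrt{11945} - 21480 = -21480 + \sqrt{11945}$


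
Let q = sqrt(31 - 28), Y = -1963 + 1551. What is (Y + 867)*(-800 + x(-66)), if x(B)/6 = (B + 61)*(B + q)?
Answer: 536900 - 13650*sqrt(3) ≈ 5.1326e+5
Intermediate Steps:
Y = -412
q = sqrt(3) ≈ 1.7320
x(B) = 6*(61 + B)*(B + sqrt(3)) (x(B) = 6*((B + 61)*(B + sqrt(3))) = 6*((61 + B)*(B + sqrt(3))) = 6*(61 + B)*(B + sqrt(3)))
(Y + 867)*(-800 + x(-66)) = (-412 + 867)*(-800 + (6*(-66)**2 + 366*(-66) + 366*sqrt(3) + 6*(-66)*sqrt(3))) = 455*(-800 + (6*4356 - 24156 + 366*sqrt(3) - 396*sqrt(3))) = 455*(-800 + (26136 - 24156 + 366*sqrt(3) - 396*sqrt(3))) = 455*(-800 + (1980 - 30*sqrt(3))) = 455*(1180 - 30*sqrt(3)) = 536900 - 13650*sqrt(3)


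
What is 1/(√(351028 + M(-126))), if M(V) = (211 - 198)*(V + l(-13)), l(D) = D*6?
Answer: √87094/174188 ≈ 0.0016942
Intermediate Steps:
l(D) = 6*D
M(V) = -1014 + 13*V (M(V) = (211 - 198)*(V + 6*(-13)) = 13*(V - 78) = 13*(-78 + V) = -1014 + 13*V)
1/(√(351028 + M(-126))) = 1/(√(351028 + (-1014 + 13*(-126)))) = 1/(√(351028 + (-1014 - 1638))) = 1/(√(351028 - 2652)) = 1/(√348376) = 1/(2*√87094) = √87094/174188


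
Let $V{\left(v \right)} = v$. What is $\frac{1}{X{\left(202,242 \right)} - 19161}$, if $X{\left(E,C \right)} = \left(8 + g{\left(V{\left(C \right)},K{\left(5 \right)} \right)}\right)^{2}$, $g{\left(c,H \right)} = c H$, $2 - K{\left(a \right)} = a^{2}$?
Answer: $\frac{1}{30872203} \approx 3.2392 \cdot 10^{-8}$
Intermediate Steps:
$K{\left(a \right)} = 2 - a^{2}$
$g{\left(c,H \right)} = H c$
$X{\left(E,C \right)} = \left(8 - 23 C\right)^{2}$ ($X{\left(E,C \right)} = \left(8 + \left(2 - 5^{2}\right) C\right)^{2} = \left(8 + \left(2 - 25\right) C\right)^{2} = \left(8 - 23 C\right)^{2}$)
$\frac{1}{X{\left(202,242 \right)} - 19161} = \frac{1}{\left(8 - 5566\right)^{2} - 19161} = \frac{1}{\left(-5558\right)^{2} - 19161} = \frac{1}{30891364 - 19161} = \frac{1}{30872203}$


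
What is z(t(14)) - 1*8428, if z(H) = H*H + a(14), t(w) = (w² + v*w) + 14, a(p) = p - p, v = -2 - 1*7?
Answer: -1372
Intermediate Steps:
v = -9 (v = -2 - 7 = -9)
a(p) = 0
t(w) = 14 + w² - 9*w (t(w) = (w² - 9*w) + 14 = 14 + w² - 9*w)
z(H) = H² (z(H) = H*H + 0 = H² + 0 = H²)
z(t(14)) - 1*8428 = (14 + 14² - 9*14)² - 1*8428 = (14 + 196 - 126)² - 8428 = 84² - 8428 = 7056 - 8428 = -1372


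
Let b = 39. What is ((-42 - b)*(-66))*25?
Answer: 133650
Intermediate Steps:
((-42 - b)*(-66))*25 = ((-42 - 1*39)*(-66))*25 = ((-42 - 39)*(-66))*25 = -81*(-66)*25 = 5346*25 = 133650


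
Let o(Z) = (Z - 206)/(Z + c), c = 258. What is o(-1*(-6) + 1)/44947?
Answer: -199/11910955 ≈ -1.6707e-5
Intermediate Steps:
o(Z) = (-206 + Z)/(258 + Z) (o(Z) = (Z - 206)/(Z + 258) = (-206 + Z)/(258 + Z))
o(-1*(-6) + 1)/44947 = ((-206 + (-1*(-6) + 1))/(258 + (-1*(-6) + 1)))/44947 = ((-206 + (6 + 1))/(258 + (6 + 1)))*(1/44947) = ((-206 + 7)/(258 + 7))*(1/44947) = (-199/265)*(1/44947) = ((1/265)*(-199))*(1/44947) = -199/265*1/44947 = -199/11910955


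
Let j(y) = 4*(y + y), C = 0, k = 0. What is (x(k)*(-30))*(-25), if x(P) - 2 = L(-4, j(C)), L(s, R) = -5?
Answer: -2250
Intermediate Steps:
j(y) = 8*y (j(y) = 4*(2*y) = 8*y)
x(P) = -3 (x(P) = 2 - 5 = -3)
(x(k)*(-30))*(-25) = -3*(-30)*(-25) = 90*(-25) = -2250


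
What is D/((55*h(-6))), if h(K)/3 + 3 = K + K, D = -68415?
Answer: 4561/165 ≈ 27.642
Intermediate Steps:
h(K) = -9 + 6*K (h(K) = -9 + 3*(K + K) = -9 + 3*(2*K) = -9 + 6*K)
D/((55*h(-6))) = -68415*1/(55*(-9 + 6*(-6))) = -68415*1/(55*(-9 - 36)) = -68415/(55*(-45)) = -68415/(-2475) = -68415*(-1/2475) = 4561/165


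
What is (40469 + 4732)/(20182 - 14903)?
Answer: 45201/5279 ≈ 8.5624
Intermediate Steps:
(40469 + 4732)/(20182 - 14903) = 45201/5279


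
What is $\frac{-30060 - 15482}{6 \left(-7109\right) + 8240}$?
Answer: $\frac{22771}{17207} \approx 1.3234$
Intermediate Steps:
$\frac{-30060 - 15482}{6 \left(-7109\right) + 8240} = - \frac{45542}{-42654 + 8240} = - \frac{45542}{-34414} = \left(-45542\right) \left(- \frac{1}{34414}\right) = \frac{22771}{17207}$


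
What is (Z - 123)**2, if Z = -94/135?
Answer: 278856601/18225 ≈ 15301.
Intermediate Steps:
Z = -94/135 (Z = -94*1/135 = -94/135 ≈ -0.69630)
(Z - 123)**2 = (-94/135 - 123)**2 = (-16699/135)**2 = 278856601/18225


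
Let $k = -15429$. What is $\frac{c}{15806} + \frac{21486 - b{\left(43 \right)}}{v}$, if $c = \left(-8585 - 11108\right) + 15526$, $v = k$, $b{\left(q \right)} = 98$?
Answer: $- \frac{402351371}{243870774} \approx -1.6499$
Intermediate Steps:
$v = -15429$
$c = -4167$ ($c = -19693 + 15526 = -4167$)
$\frac{c}{15806} + \frac{21486 - b{\left(43 \right)}}{v} = - \frac{4167}{15806} + \frac{21486 - 98}{-15429} = \left(-4167\right) \frac{1}{15806} + \left(21486 - 98\right) \left(- \frac{1}{15429}\right) = - \frac{4167}{15806} + 21388 \left(- \frac{1}{15429}\right) = - \frac{4167}{15806} - \frac{21388}{15429} = - \frac{402351371}{243870774}$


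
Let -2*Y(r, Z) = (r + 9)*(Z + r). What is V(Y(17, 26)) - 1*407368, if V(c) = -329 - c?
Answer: -407138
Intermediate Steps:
Y(r, Z) = -(9 + r)*(Z + r)/2 (Y(r, Z) = -(r + 9)*(Z + r)/2 = -(9 + r)*(Z + r)/2)
V(Y(17, 26)) - 1*407368 = (-329 - (-9/2*26 - 9/2*17 - 1/2*17**2 - 1/2*26*17)) - 1*407368 = (-329 - (-117 - 153/2 - 1/2*289 - 221)) - 407368 = (-329 - (-117 - 153/2 - 289/2 - 221)) - 407368 = (-329 - 1*(-559)) - 407368 = (-329 + 559) - 407368 = 230 - 407368 = -407138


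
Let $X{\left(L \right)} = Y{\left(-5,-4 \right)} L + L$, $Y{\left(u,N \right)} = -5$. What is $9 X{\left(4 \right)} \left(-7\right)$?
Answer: $1008$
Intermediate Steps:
$X{\left(L \right)} = - 4 L$ ($X{\left(L \right)} = - 5 L + L = - 4 L$)
$9 X{\left(4 \right)} \left(-7\right) = 9 \left(\left(-4\right) 4\right) \left(-7\right) = 9 \left(-16\right) \left(-7\right) = \left(-144\right) \left(-7\right) = 1008$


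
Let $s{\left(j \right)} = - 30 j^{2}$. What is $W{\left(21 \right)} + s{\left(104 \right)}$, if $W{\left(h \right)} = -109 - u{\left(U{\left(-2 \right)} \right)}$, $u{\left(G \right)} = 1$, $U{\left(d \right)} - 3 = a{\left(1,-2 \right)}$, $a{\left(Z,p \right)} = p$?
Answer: $-324590$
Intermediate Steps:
$U{\left(d \right)} = 1$ ($U{\left(d \right)} = 3 - 2 = 1$)
$W{\left(h \right)} = -110$ ($W{\left(h \right)} = -109 - 1 = -110$)
$W{\left(21 \right)} + s{\left(104 \right)} = -110 - 30 \cdot 104^{2} = -110 - 324480 = -324590$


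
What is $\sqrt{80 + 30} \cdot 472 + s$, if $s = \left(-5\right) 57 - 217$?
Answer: $-502 + 472 \sqrt{110} \approx 4448.4$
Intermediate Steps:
$s = -502$ ($s = -285 - 217 = -502$)
$\sqrt{80 + 30} \cdot 472 + s = \sqrt{80 + 30} \cdot 472 - 502 = \sqrt{110} \cdot 472 - 502 = 472 \sqrt{110} - 502 = -502 + 472 \sqrt{110}$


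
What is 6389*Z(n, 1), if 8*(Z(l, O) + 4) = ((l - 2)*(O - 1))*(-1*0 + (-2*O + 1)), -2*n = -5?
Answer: -25556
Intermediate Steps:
n = 5/2 (n = -1/2*(-5) = 5/2 ≈ 2.5000)
Z(l, O) = -4 + (1 - 2*O)*(-1 + O)*(-2 + l)/8 (Z(l, O) = -4 + (((l - 2)*(O - 1))*(-1*0 + (-2*O + 1)))/8 = -4 + (((-2 + l)*(-1 + O))*(0 + (1 - 2*O)))/8 = -4 + (((-1 + O)*(-2 + l))*(1 - 2*O))/8 = -4 + ((1 - 2*O)*(-1 + O)*(-2 + l))/8 = -4 + (1 - 2*O)*(-1 + O)*(-2 + l)/8)
6389*Z(n, 1) = 6389*(-15/4 + (1/2)*1**2 - 3/4*1 - 1/8*5/2 - 1/4*5/2*1**2 + (3/8)*1*(5/2)) = 6389*(-15/4 + (1/2)*1 - 3/4 - 5/16 - 1/4*5/2*1 + 15/16) = 6389*(-15/4 + 1/2 - 3/4 - 5/16 - 5/8 + 15/16) = 6389*(-4) = -25556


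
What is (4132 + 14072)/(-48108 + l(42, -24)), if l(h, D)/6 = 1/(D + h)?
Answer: -54612/144323 ≈ -0.37840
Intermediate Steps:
l(h, D) = 6/(D + h)
(4132 + 14072)/(-48108 + l(42, -24)) = (4132 + 14072)/(-48108 + 6/(-24 + 42)) = 18204/(-48108 + 6/18) = 18204/(-48108 + 6*(1/18)) = 18204/(-48108 + ⅓) = 18204/(-144323/3) = 18204*(-3/144323) = -54612/144323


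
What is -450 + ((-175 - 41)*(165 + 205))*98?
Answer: -7832610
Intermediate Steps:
-450 + ((-175 - 41)*(165 + 205))*98 = -450 - 216*370*98 = -450 - 79920*98 = -450 - 7832160 = -7832610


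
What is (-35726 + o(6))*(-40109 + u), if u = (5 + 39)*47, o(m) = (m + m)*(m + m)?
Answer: 1353574862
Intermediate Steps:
o(m) = 4*m**2 (o(m) = (2*m)*(2*m) = 4*m**2)
u = 2068 (u = 44*47 = 2068)
(-35726 + o(6))*(-40109 + u) = (-35726 + 4*6**2)*(-40109 + 2068) = (-35726 + 4*36)*(-38041) = (-35726 + 144)*(-38041) = -35582*(-38041) = 1353574862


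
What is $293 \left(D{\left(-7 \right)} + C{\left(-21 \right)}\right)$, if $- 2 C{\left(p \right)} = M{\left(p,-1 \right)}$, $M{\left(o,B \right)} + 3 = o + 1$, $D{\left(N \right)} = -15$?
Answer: $- \frac{2051}{2} \approx -1025.5$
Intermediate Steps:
$M{\left(o,B \right)} = -2 + o$ ($M{\left(o,B \right)} = -3 + \left(o + 1\right) = -3 + \left(1 + o\right) = -2 + o$)
$C{\left(p \right)} = 1 - \frac{p}{2}$ ($C{\left(p \right)} = - \frac{-2 + p}{2} = 1 - \frac{p}{2}$)
$293 \left(D{\left(-7 \right)} + C{\left(-21 \right)}\right) = 293 \left(-15 + \left(1 - - \frac{21}{2}\right)\right) = 293 \left(-15 + \left(1 + \frac{21}{2}\right)\right) = 293 \left(-15 + \frac{23}{2}\right) = 293 \left(- \frac{7}{2}\right) = - \frac{2051}{2}$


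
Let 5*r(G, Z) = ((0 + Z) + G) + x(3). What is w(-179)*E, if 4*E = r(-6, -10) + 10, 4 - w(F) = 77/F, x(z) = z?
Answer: 29341/3580 ≈ 8.1958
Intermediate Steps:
w(F) = 4 - 77/F
r(G, Z) = ⅗ + G/5 + Z/5 (r(G, Z) = (((0 + Z) + G) + 3)/5 = ((Z + G) + 3)/5 = ((G + Z) + 3)/5 = (3 + G + Z)/5 = ⅗ + G/5 + Z/5)
E = 37/20 (E = ((⅗ + (⅕)*(-6) + (⅕)*(-10)) + 10)/4 = ((⅗ - 6/5 - 2) + 10)/4 = (-13/5 + 10)/4 = (¼)*(37/5) = 37/20 ≈ 1.8500)
w(-179)*E = (4 - 77/(-179))*(37/20) = (4 - 77*(-1/179))*(37/20) = (4 + 77/179)*(37/20) = (793/179)*(37/20) = 29341/3580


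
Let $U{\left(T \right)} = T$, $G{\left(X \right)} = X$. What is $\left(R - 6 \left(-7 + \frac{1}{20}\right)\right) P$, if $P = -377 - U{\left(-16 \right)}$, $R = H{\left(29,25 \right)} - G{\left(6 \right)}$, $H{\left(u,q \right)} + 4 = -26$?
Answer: $- \frac{20577}{10} \approx -2057.7$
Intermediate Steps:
$H{\left(u,q \right)} = -30$ ($H{\left(u,q \right)} = -4 - 26 = -30$)
$R = -36$ ($R = -30 - 6 = -36$)
$P = -361$ ($P = -377 - -16 = -377 + 16 = -361$)
$\left(R - 6 \left(-7 + \frac{1}{20}\right)\right) P = \left(-36 - 6 \left(-7 + \frac{1}{20}\right)\right) \left(-361\right) = \left(-36 - - \frac{417}{10}\right) \left(-361\right) = \left(-36 + \frac{417}{10}\right) \left(-361\right) = \frac{57}{10} \left(-361\right) = - \frac{20577}{10}$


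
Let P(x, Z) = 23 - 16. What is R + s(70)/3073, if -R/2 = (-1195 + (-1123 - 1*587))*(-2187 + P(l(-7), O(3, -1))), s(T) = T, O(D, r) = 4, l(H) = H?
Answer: -5560286190/439 ≈ -1.2666e+7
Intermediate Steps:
P(x, Z) = 7
R = -12665800 (R = -2*(-1195 + (-1123 - 1*587))*(-2187 + 7) = -2*(-1195 + (-1123 - 587))*(-2180) = -2*(-1195 - 1710)*(-2180) = -(-5810)*(-2180) = -2*6332900 = -12665800)
R + s(70)/3073 = -12665800 + 70/3073 = -12665800 + 70*(1/3073) = -12665800 + 10/439 = -5560286190/439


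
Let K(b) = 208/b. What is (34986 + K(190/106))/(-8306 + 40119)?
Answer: 3334694/3022235 ≈ 1.1034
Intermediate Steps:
(34986 + K(190/106))/(-8306 + 40119) = (34986 + 208/((190/106)))/(-8306 + 40119) = (34986 + 208/((190*(1/106))))/31813 = (34986 + 208/(95/53))*(1/31813) = (34986 + 208*(53/95))*(1/31813) = (34986 + 11024/95)*(1/31813) = (3334694/95)*(1/31813) = 3334694/3022235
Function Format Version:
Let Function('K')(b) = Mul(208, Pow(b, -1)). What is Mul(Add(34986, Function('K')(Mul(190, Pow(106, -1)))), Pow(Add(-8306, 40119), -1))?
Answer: Rational(3334694, 3022235) ≈ 1.1034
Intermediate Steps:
Mul(Add(34986, Function('K')(Mul(190, Pow(106, -1)))), Pow(Add(-8306, 40119), -1)) = Mul(Add(34986, Mul(208, Pow(Mul(190, Pow(106, -1)), -1))), Pow(Add(-8306, 40119), -1)) = Mul(Add(34986, Mul(208, Pow(Mul(190, Rational(1, 106)), -1))), Pow(31813, -1)) = Mul(Add(34986, Mul(208, Pow(Rational(95, 53), -1))), Rational(1, 31813)) = Mul(Add(34986, Mul(208, Rational(53, 95))), Rational(1, 31813)) = Mul(Add(34986, Rational(11024, 95)), Rational(1, 31813)) = Mul(Rational(3334694, 95), Rational(1, 31813)) = Rational(3334694, 3022235)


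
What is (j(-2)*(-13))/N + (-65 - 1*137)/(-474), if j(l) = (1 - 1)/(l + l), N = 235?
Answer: 101/237 ≈ 0.42616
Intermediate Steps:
j(l) = 0 (j(l) = 0/((2*l)) = 0*(1/(2*l)) = 0)
(j(-2)*(-13))/N + (-65 - 1*137)/(-474) = (0*(-13))/235 + (-65 - 1*137)/(-474) = 0*(1/235) + (-65 - 137)*(-1/474) = 0 - 202*(-1/474) = 0 + 101/237 = 101/237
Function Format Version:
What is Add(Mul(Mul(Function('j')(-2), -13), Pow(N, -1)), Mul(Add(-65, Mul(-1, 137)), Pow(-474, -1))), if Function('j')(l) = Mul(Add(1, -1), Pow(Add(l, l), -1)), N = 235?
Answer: Rational(101, 237) ≈ 0.42616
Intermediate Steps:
Function('j')(l) = 0 (Function('j')(l) = Mul(0, Pow(Mul(2, l), -1)) = Mul(0, Mul(Rational(1, 2), Pow(l, -1))) = 0)
Add(Mul(Mul(Function('j')(-2), -13), Pow(N, -1)), Mul(Add(-65, Mul(-1, 137)), Pow(-474, -1))) = Add(Mul(Mul(0, -13), Pow(235, -1)), Mul(Add(-65, Mul(-1, 137)), Pow(-474, -1))) = Add(Mul(0, Rational(1, 235)), Mul(Add(-65, -137), Rational(-1, 474))) = Add(0, Mul(-202, Rational(-1, 474))) = Add(0, Rational(101, 237)) = Rational(101, 237)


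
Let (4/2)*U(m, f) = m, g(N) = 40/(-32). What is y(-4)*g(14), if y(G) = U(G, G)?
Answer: 5/2 ≈ 2.5000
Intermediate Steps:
g(N) = -5/4 (g(N) = 40*(-1/32) = -5/4)
U(m, f) = m/2
y(G) = G/2
y(-4)*g(14) = ((½)*(-4))*(-5/4) = -2*(-5/4) = 5/2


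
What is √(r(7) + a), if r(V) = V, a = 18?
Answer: 5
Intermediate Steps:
√(r(7) + a) = √(7 + 18) = √25 = 5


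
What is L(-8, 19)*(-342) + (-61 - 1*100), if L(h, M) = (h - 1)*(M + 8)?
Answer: 82945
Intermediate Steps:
L(h, M) = (-1 + h)*(8 + M)
L(-8, 19)*(-342) + (-61 - 1*100) = (-8 - 1*19 + 8*(-8) + 19*(-8))*(-342) + (-61 - 1*100) = (-8 - 19 - 64 - 152)*(-342) + (-61 - 100) = -243*(-342) - 161 = 83106 - 161 = 82945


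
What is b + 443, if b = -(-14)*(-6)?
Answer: 359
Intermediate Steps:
b = -84 (b = -1*84 = -84)
b + 443 = -84 + 443 = 359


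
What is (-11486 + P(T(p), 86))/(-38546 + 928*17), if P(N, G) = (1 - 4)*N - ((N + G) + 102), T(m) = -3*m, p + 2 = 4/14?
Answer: 3721/7245 ≈ 0.51360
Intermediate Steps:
p = -12/7 (p = -2 + 4/14 = -2 + 4*(1/14) = -2 + 2/7 = -12/7 ≈ -1.7143)
P(N, G) = -102 - G - 4*N (P(N, G) = -3*N - ((G + N) + 102) = -3*N - (102 + G + N) = -3*N + (-102 - G - N) = -102 - G - 4*N)
(-11486 + P(T(p), 86))/(-38546 + 928*17) = (-11486 + (-102 - 1*86 - (-12)*(-12)/7))/(-38546 + 928*17) = (-11486 + (-102 - 86 - 4*36/7))/(-38546 + 15776) = (-11486 + (-102 - 86 - 144/7))/(-22770) = (-11486 - 1460/7)*(-1/22770) = -81862/7*(-1/22770) = 3721/7245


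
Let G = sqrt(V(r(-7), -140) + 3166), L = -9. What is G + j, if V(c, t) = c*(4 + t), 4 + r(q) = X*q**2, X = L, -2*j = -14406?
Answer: 7203 + sqrt(63686) ≈ 7455.4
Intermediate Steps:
j = 7203 (j = -1/2*(-14406) = 7203)
X = -9
r(q) = -4 - 9*q**2
G = sqrt(63686) (G = sqrt((-4 - 9*(-7)**2)*(4 - 140) + 3166) = sqrt((-4 - 9*49)*(-136) + 3166) = sqrt((-4 - 441)*(-136) + 3166) = sqrt(-445*(-136) + 3166) = sqrt(60520 + 3166) = sqrt(63686) ≈ 252.36)
G + j = sqrt(63686) + 7203 = 7203 + sqrt(63686)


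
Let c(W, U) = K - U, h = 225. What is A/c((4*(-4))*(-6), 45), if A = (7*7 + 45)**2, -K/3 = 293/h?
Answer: -165675/917 ≈ -180.67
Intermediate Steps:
K = -293/75 (K = -879/225 = -3*293/225 = -293/75 ≈ -3.9067)
A = 8836 (A = (49 + 45)**2 = 94**2 = 8836)
c(W, U) = -293/75 - U
A/c((4*(-4))*(-6), 45) = 8836/(-293/75 - 1*45) = 8836/(-293/75 - 45) = 8836/(-3668/75) = 8836*(-75/3668) = -165675/917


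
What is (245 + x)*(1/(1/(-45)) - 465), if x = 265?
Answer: -260100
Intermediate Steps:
(245 + x)*(1/(1/(-45)) - 465) = (245 + 265)*(1/(1/(-45)) - 465) = 510*(1/(-1/45) - 465) = 510*(-45 - 465) = 510*(-510) = -260100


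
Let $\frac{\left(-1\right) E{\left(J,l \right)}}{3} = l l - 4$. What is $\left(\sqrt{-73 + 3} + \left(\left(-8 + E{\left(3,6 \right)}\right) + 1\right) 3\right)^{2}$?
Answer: $\left(-309 + i \sqrt{70}\right)^{2} \approx 95411.0 - 5170.6 i$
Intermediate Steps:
$E{\left(J,l \right)} = 12 - 3 l^{2}$ ($E{\left(J,l \right)} = - 3 \left(l l - 4\right) = - 3 \left(l^{2} - 4\right) = - 3 \left(-4 + l^{2}\right) = 12 - 3 l^{2}$)
$\left(\sqrt{-73 + 3} + \left(\left(-8 + E{\left(3,6 \right)}\right) + 1\right) 3\right)^{2} = \left(\sqrt{-73 + 3} + \left(\left(-8 + \left(12 - 3 \cdot 6^{2}\right)\right) + 1\right) 3\right)^{2} = \left(\sqrt{-70} + \left(\left(-8 + \left(12 - 108\right)\right) + 1\right) 3\right)^{2} = \left(i \sqrt{70} + \left(\left(-8 + \left(12 - 108\right)\right) + 1\right) 3\right)^{2} = \left(i \sqrt{70} + \left(\left(-8 - 96\right) + 1\right) 3\right)^{2} = \left(i \sqrt{70} + \left(-104 + 1\right) 3\right)^{2} = \left(i \sqrt{70} - 309\right)^{2} = \left(-309 + i \sqrt{70}\right)^{2}$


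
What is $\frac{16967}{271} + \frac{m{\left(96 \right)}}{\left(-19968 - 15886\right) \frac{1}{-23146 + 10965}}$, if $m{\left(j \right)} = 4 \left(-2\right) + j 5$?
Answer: $\frac{83324265}{373709} \approx 222.97$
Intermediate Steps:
$m{\left(j \right)} = -8 + 5 j$
$\frac{16967}{271} + \frac{m{\left(96 \right)}}{\left(-19968 - 15886\right) \frac{1}{-23146 + 10965}} = \frac{16967}{271} + \frac{-8 + 5 \cdot 96}{\left(-19968 - 15886\right) \frac{1}{-23146 + 10965}} = 16967 \cdot \frac{1}{271} + \frac{-8 + 480}{\left(-35854\right) \frac{1}{-12181}} = \frac{16967}{271} + \frac{472}{\left(-35854\right) \left(- \frac{1}{12181}\right)} = \frac{16967}{271} + \frac{472}{\frac{2758}{937}} = \frac{16967}{271} + 472 \cdot \frac{937}{2758} = \frac{16967}{271} + \frac{221132}{1379} = \frac{83324265}{373709}$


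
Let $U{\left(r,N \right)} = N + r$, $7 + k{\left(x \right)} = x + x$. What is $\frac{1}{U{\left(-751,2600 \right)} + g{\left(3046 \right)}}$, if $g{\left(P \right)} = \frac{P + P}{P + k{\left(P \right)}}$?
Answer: $\frac{9131}{16889311} \approx 0.00054064$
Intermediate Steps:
$k{\left(x \right)} = -7 + 2 x$ ($k{\left(x \right)} = -7 + \left(x + x\right) = -7 + 2 x$)
$g{\left(P \right)} = \frac{2 P}{-7 + 3 P}$ ($g{\left(P \right)} = \frac{P + P}{P + \left(-7 + 2 P\right)} = \frac{2 P}{-7 + 3 P}$)
$\frac{1}{U{\left(-751,2600 \right)} + g{\left(3046 \right)}} = \frac{1}{\left(2600 - 751\right) + 2 \cdot 3046 \frac{1}{-7 + 3 \cdot 3046}} = \frac{1}{1849 + 2 \cdot 3046 \frac{1}{-7 + 9138}} = \frac{1}{1849 + 2 \cdot 3046 \cdot \frac{1}{9131}} = \frac{1}{1849 + \frac{6092}{9131}} = \frac{1}{\frac{16889311}{9131}} = \frac{9131}{16889311}$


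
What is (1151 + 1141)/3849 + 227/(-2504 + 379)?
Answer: 1332259/2726375 ≈ 0.48866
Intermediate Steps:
(1151 + 1141)/3849 + 227/(-2504 + 379) = 2292*(1/3849) + 227/(-2125) = 764/1283 + 227*(-1/2125) = 764/1283 - 227/2125 = 1332259/2726375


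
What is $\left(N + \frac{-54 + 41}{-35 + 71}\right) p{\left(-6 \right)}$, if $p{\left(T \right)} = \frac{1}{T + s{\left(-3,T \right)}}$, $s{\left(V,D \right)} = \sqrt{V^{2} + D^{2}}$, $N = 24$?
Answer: $\frac{851}{54} + \frac{851 \sqrt{5}}{108} \approx 33.379$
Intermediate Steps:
$s{\left(V,D \right)} = \sqrt{D^{2} + V^{2}}$
$p{\left(T \right)} = \frac{1}{T + \sqrt{9 + T^{2}}}$ ($p{\left(T \right)} = \frac{1}{T + \sqrt{T^{2} + \left(-3\right)^{2}}} = \frac{1}{T + \sqrt{T^{2} + 9}} = \frac{1}{T + \sqrt{9 + T^{2}}}$)
$\left(N + \frac{-54 + 41}{-35 + 71}\right) p{\left(-6 \right)} = \frac{24 + \frac{-54 + 41}{-35 + 71}}{-6 + \sqrt{9 + \left(-6\right)^{2}}} = \frac{24 - \frac{13}{36}}{-6 + \sqrt{9 + 36}} = \frac{24 - \frac{13}{36}}{-6 + \sqrt{45}} = \frac{24 - \frac{13}{36}}{-6 + 3 \sqrt{5}} = \frac{851}{36 \left(-6 + 3 \sqrt{5}\right)}$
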